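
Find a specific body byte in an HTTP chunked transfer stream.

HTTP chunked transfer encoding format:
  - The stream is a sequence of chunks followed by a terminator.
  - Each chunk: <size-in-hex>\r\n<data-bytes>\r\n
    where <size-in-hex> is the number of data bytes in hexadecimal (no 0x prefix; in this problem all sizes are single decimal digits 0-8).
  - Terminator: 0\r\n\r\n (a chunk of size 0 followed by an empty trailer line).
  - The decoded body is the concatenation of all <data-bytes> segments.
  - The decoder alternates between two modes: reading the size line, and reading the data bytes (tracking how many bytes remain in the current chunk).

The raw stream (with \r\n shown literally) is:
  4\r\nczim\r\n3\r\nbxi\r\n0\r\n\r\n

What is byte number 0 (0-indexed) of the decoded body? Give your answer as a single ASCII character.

Answer: c

Derivation:
Chunk 1: stream[0..1]='4' size=0x4=4, data at stream[3..7]='czim' -> body[0..4], body so far='czim'
Chunk 2: stream[9..10]='3' size=0x3=3, data at stream[12..15]='bxi' -> body[4..7], body so far='czimbxi'
Chunk 3: stream[17..18]='0' size=0 (terminator). Final body='czimbxi' (7 bytes)
Body byte 0 = 'c'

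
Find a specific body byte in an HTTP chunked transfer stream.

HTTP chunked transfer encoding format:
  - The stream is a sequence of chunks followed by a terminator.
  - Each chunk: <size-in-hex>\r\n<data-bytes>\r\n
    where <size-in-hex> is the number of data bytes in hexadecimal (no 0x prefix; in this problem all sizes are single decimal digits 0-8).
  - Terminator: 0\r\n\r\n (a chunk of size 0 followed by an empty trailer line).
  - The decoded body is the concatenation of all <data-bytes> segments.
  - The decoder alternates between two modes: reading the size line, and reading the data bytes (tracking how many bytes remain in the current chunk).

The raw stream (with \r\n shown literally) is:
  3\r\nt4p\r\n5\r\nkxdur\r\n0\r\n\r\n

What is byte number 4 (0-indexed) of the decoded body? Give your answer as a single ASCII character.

Chunk 1: stream[0..1]='3' size=0x3=3, data at stream[3..6]='t4p' -> body[0..3], body so far='t4p'
Chunk 2: stream[8..9]='5' size=0x5=5, data at stream[11..16]='kxdur' -> body[3..8], body so far='t4pkxdur'
Chunk 3: stream[18..19]='0' size=0 (terminator). Final body='t4pkxdur' (8 bytes)
Body byte 4 = 'x'

Answer: x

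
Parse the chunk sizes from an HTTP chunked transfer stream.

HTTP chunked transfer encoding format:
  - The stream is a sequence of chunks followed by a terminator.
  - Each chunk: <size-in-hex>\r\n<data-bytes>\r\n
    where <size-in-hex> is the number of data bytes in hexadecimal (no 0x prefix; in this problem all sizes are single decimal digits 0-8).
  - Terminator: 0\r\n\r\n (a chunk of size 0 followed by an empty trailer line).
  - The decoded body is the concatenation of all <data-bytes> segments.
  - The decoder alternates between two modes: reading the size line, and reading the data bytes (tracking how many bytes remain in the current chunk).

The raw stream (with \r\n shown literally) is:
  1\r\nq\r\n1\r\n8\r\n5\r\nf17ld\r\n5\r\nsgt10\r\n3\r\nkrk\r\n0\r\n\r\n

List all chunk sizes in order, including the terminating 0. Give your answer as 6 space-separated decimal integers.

Answer: 1 1 5 5 3 0

Derivation:
Chunk 1: stream[0..1]='1' size=0x1=1, data at stream[3..4]='q' -> body[0..1], body so far='q'
Chunk 2: stream[6..7]='1' size=0x1=1, data at stream[9..10]='8' -> body[1..2], body so far='q8'
Chunk 3: stream[12..13]='5' size=0x5=5, data at stream[15..20]='f17ld' -> body[2..7], body so far='q8f17ld'
Chunk 4: stream[22..23]='5' size=0x5=5, data at stream[25..30]='sgt10' -> body[7..12], body so far='q8f17ldsgt10'
Chunk 5: stream[32..33]='3' size=0x3=3, data at stream[35..38]='krk' -> body[12..15], body so far='q8f17ldsgt10krk'
Chunk 6: stream[40..41]='0' size=0 (terminator). Final body='q8f17ldsgt10krk' (15 bytes)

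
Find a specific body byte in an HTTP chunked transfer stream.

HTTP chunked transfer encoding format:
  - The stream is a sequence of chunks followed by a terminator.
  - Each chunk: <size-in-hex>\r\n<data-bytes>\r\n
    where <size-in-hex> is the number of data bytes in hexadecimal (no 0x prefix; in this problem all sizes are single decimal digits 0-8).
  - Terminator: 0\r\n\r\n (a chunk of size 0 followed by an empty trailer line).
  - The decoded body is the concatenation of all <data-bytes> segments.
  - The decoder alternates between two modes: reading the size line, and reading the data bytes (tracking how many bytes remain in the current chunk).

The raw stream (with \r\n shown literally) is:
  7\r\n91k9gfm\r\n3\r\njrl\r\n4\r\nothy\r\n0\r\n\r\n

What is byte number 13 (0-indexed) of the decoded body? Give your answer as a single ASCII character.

Answer: y

Derivation:
Chunk 1: stream[0..1]='7' size=0x7=7, data at stream[3..10]='91k9gfm' -> body[0..7], body so far='91k9gfm'
Chunk 2: stream[12..13]='3' size=0x3=3, data at stream[15..18]='jrl' -> body[7..10], body so far='91k9gfmjrl'
Chunk 3: stream[20..21]='4' size=0x4=4, data at stream[23..27]='othy' -> body[10..14], body so far='91k9gfmjrlothy'
Chunk 4: stream[29..30]='0' size=0 (terminator). Final body='91k9gfmjrlothy' (14 bytes)
Body byte 13 = 'y'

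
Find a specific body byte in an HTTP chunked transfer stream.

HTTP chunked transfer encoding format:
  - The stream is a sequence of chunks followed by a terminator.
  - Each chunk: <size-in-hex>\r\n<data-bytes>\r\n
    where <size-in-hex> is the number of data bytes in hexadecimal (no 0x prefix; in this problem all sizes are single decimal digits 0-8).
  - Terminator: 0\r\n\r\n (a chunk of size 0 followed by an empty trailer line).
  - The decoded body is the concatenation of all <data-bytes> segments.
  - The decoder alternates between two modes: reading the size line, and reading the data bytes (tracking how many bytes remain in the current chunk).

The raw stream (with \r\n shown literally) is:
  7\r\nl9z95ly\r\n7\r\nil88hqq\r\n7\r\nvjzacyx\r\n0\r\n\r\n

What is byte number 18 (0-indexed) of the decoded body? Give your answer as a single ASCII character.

Chunk 1: stream[0..1]='7' size=0x7=7, data at stream[3..10]='l9z95ly' -> body[0..7], body so far='l9z95ly'
Chunk 2: stream[12..13]='7' size=0x7=7, data at stream[15..22]='il88hqq' -> body[7..14], body so far='l9z95lyil88hqq'
Chunk 3: stream[24..25]='7' size=0x7=7, data at stream[27..34]='vjzacyx' -> body[14..21], body so far='l9z95lyil88hqqvjzacyx'
Chunk 4: stream[36..37]='0' size=0 (terminator). Final body='l9z95lyil88hqqvjzacyx' (21 bytes)
Body byte 18 = 'c'

Answer: c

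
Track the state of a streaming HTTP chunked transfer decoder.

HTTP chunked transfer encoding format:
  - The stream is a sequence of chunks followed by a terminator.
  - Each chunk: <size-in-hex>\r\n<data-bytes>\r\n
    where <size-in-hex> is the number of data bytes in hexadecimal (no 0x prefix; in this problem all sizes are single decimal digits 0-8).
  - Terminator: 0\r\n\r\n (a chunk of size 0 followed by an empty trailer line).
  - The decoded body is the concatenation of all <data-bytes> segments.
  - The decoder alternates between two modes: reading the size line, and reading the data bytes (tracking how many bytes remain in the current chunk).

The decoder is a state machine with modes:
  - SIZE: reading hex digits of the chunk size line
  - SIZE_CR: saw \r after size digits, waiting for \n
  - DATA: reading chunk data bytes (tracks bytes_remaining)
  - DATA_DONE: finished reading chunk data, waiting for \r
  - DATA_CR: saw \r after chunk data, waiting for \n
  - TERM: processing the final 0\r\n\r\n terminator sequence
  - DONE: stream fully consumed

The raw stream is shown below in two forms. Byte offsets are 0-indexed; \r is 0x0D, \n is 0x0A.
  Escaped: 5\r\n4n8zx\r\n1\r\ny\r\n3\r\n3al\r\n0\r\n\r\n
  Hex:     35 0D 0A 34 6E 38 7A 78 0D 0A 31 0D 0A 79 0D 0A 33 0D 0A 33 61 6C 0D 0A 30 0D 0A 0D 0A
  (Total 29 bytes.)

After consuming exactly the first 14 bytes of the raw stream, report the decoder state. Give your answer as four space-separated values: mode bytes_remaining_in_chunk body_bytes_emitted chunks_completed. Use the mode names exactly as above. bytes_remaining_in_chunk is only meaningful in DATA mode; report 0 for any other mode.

Answer: DATA_DONE 0 6 1

Derivation:
Byte 0 = '5': mode=SIZE remaining=0 emitted=0 chunks_done=0
Byte 1 = 0x0D: mode=SIZE_CR remaining=0 emitted=0 chunks_done=0
Byte 2 = 0x0A: mode=DATA remaining=5 emitted=0 chunks_done=0
Byte 3 = '4': mode=DATA remaining=4 emitted=1 chunks_done=0
Byte 4 = 'n': mode=DATA remaining=3 emitted=2 chunks_done=0
Byte 5 = '8': mode=DATA remaining=2 emitted=3 chunks_done=0
Byte 6 = 'z': mode=DATA remaining=1 emitted=4 chunks_done=0
Byte 7 = 'x': mode=DATA_DONE remaining=0 emitted=5 chunks_done=0
Byte 8 = 0x0D: mode=DATA_CR remaining=0 emitted=5 chunks_done=0
Byte 9 = 0x0A: mode=SIZE remaining=0 emitted=5 chunks_done=1
Byte 10 = '1': mode=SIZE remaining=0 emitted=5 chunks_done=1
Byte 11 = 0x0D: mode=SIZE_CR remaining=0 emitted=5 chunks_done=1
Byte 12 = 0x0A: mode=DATA remaining=1 emitted=5 chunks_done=1
Byte 13 = 'y': mode=DATA_DONE remaining=0 emitted=6 chunks_done=1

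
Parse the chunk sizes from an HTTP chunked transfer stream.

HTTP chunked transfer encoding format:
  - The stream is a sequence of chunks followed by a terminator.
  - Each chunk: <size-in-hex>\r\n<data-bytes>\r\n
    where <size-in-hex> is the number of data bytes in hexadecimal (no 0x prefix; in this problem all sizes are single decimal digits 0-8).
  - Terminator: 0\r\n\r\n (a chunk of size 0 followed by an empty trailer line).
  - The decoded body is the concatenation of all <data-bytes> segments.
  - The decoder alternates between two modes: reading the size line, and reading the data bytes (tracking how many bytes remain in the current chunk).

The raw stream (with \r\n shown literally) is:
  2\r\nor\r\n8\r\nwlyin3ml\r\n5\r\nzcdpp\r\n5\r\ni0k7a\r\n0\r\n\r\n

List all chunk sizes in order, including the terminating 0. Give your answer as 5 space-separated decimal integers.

Answer: 2 8 5 5 0

Derivation:
Chunk 1: stream[0..1]='2' size=0x2=2, data at stream[3..5]='or' -> body[0..2], body so far='or'
Chunk 2: stream[7..8]='8' size=0x8=8, data at stream[10..18]='wlyin3ml' -> body[2..10], body so far='orwlyin3ml'
Chunk 3: stream[20..21]='5' size=0x5=5, data at stream[23..28]='zcdpp' -> body[10..15], body so far='orwlyin3mlzcdpp'
Chunk 4: stream[30..31]='5' size=0x5=5, data at stream[33..38]='i0k7a' -> body[15..20], body so far='orwlyin3mlzcdppi0k7a'
Chunk 5: stream[40..41]='0' size=0 (terminator). Final body='orwlyin3mlzcdppi0k7a' (20 bytes)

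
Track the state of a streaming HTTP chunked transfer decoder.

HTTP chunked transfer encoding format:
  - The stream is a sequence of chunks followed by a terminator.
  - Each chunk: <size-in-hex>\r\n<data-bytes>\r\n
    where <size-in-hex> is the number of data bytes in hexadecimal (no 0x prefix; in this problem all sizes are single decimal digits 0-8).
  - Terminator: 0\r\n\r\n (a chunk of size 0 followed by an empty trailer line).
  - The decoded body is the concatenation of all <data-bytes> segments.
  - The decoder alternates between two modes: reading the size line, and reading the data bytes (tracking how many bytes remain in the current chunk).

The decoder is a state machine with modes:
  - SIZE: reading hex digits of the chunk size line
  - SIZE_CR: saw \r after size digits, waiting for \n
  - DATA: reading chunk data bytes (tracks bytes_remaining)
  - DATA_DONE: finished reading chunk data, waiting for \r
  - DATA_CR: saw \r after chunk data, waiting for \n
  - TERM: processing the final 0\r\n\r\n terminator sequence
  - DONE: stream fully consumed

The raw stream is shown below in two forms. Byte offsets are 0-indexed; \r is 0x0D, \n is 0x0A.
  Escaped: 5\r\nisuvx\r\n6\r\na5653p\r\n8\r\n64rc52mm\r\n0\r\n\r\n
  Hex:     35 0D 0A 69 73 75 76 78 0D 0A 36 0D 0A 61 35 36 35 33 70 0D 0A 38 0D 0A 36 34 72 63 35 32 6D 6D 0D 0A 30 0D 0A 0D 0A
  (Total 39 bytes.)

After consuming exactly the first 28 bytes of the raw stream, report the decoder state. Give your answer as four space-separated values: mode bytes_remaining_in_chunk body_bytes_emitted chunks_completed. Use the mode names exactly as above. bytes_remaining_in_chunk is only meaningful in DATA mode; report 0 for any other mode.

Answer: DATA 4 15 2

Derivation:
Byte 0 = '5': mode=SIZE remaining=0 emitted=0 chunks_done=0
Byte 1 = 0x0D: mode=SIZE_CR remaining=0 emitted=0 chunks_done=0
Byte 2 = 0x0A: mode=DATA remaining=5 emitted=0 chunks_done=0
Byte 3 = 'i': mode=DATA remaining=4 emitted=1 chunks_done=0
Byte 4 = 's': mode=DATA remaining=3 emitted=2 chunks_done=0
Byte 5 = 'u': mode=DATA remaining=2 emitted=3 chunks_done=0
Byte 6 = 'v': mode=DATA remaining=1 emitted=4 chunks_done=0
Byte 7 = 'x': mode=DATA_DONE remaining=0 emitted=5 chunks_done=0
Byte 8 = 0x0D: mode=DATA_CR remaining=0 emitted=5 chunks_done=0
Byte 9 = 0x0A: mode=SIZE remaining=0 emitted=5 chunks_done=1
Byte 10 = '6': mode=SIZE remaining=0 emitted=5 chunks_done=1
Byte 11 = 0x0D: mode=SIZE_CR remaining=0 emitted=5 chunks_done=1
Byte 12 = 0x0A: mode=DATA remaining=6 emitted=5 chunks_done=1
Byte 13 = 'a': mode=DATA remaining=5 emitted=6 chunks_done=1
Byte 14 = '5': mode=DATA remaining=4 emitted=7 chunks_done=1
Byte 15 = '6': mode=DATA remaining=3 emitted=8 chunks_done=1
Byte 16 = '5': mode=DATA remaining=2 emitted=9 chunks_done=1
Byte 17 = '3': mode=DATA remaining=1 emitted=10 chunks_done=1
Byte 18 = 'p': mode=DATA_DONE remaining=0 emitted=11 chunks_done=1
Byte 19 = 0x0D: mode=DATA_CR remaining=0 emitted=11 chunks_done=1
Byte 20 = 0x0A: mode=SIZE remaining=0 emitted=11 chunks_done=2
Byte 21 = '8': mode=SIZE remaining=0 emitted=11 chunks_done=2
Byte 22 = 0x0D: mode=SIZE_CR remaining=0 emitted=11 chunks_done=2
Byte 23 = 0x0A: mode=DATA remaining=8 emitted=11 chunks_done=2
Byte 24 = '6': mode=DATA remaining=7 emitted=12 chunks_done=2
Byte 25 = '4': mode=DATA remaining=6 emitted=13 chunks_done=2
Byte 26 = 'r': mode=DATA remaining=5 emitted=14 chunks_done=2
Byte 27 = 'c': mode=DATA remaining=4 emitted=15 chunks_done=2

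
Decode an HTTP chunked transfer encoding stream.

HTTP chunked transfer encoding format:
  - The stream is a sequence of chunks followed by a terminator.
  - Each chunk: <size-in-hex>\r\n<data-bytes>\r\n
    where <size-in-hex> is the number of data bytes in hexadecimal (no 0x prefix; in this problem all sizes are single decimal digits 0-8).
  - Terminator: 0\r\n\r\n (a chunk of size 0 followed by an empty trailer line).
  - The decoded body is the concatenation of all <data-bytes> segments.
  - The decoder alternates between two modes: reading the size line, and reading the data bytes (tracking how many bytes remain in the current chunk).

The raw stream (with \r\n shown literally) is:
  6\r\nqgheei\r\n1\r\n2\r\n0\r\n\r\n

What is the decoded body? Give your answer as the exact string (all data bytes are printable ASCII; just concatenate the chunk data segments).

Chunk 1: stream[0..1]='6' size=0x6=6, data at stream[3..9]='qgheei' -> body[0..6], body so far='qgheei'
Chunk 2: stream[11..12]='1' size=0x1=1, data at stream[14..15]='2' -> body[6..7], body so far='qgheei2'
Chunk 3: stream[17..18]='0' size=0 (terminator). Final body='qgheei2' (7 bytes)

Answer: qgheei2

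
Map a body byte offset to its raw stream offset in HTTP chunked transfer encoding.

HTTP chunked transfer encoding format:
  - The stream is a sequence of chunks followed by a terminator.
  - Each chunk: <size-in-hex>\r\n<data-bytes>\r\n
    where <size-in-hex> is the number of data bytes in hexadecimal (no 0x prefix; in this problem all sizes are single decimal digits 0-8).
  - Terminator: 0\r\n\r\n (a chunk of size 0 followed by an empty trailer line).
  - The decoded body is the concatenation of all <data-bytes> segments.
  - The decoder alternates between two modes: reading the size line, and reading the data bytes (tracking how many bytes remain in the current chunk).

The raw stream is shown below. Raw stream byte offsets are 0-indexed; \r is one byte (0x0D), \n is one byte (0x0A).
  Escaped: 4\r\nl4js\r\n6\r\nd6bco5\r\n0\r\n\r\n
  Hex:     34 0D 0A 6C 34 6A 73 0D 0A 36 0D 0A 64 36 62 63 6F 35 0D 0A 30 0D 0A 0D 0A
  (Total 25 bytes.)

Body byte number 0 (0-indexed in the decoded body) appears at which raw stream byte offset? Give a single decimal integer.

Chunk 1: stream[0..1]='4' size=0x4=4, data at stream[3..7]='l4js' -> body[0..4], body so far='l4js'
Chunk 2: stream[9..10]='6' size=0x6=6, data at stream[12..18]='d6bco5' -> body[4..10], body so far='l4jsd6bco5'
Chunk 3: stream[20..21]='0' size=0 (terminator). Final body='l4jsd6bco5' (10 bytes)
Body byte 0 at stream offset 3

Answer: 3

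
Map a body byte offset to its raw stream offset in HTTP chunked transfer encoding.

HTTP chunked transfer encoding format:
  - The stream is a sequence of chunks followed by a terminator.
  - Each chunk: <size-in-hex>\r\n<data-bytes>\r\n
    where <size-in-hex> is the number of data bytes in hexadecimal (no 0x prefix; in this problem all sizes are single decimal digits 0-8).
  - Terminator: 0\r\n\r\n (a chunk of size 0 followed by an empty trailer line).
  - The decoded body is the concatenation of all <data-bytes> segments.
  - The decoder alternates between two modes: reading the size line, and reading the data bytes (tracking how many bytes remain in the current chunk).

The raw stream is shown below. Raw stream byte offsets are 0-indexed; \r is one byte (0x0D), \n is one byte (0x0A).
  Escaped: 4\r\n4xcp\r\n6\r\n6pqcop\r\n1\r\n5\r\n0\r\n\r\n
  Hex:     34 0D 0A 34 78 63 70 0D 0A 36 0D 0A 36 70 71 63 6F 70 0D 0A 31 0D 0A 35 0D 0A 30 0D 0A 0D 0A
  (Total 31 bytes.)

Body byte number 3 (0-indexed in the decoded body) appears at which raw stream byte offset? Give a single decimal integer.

Chunk 1: stream[0..1]='4' size=0x4=4, data at stream[3..7]='4xcp' -> body[0..4], body so far='4xcp'
Chunk 2: stream[9..10]='6' size=0x6=6, data at stream[12..18]='6pqcop' -> body[4..10], body so far='4xcp6pqcop'
Chunk 3: stream[20..21]='1' size=0x1=1, data at stream[23..24]='5' -> body[10..11], body so far='4xcp6pqcop5'
Chunk 4: stream[26..27]='0' size=0 (terminator). Final body='4xcp6pqcop5' (11 bytes)
Body byte 3 at stream offset 6

Answer: 6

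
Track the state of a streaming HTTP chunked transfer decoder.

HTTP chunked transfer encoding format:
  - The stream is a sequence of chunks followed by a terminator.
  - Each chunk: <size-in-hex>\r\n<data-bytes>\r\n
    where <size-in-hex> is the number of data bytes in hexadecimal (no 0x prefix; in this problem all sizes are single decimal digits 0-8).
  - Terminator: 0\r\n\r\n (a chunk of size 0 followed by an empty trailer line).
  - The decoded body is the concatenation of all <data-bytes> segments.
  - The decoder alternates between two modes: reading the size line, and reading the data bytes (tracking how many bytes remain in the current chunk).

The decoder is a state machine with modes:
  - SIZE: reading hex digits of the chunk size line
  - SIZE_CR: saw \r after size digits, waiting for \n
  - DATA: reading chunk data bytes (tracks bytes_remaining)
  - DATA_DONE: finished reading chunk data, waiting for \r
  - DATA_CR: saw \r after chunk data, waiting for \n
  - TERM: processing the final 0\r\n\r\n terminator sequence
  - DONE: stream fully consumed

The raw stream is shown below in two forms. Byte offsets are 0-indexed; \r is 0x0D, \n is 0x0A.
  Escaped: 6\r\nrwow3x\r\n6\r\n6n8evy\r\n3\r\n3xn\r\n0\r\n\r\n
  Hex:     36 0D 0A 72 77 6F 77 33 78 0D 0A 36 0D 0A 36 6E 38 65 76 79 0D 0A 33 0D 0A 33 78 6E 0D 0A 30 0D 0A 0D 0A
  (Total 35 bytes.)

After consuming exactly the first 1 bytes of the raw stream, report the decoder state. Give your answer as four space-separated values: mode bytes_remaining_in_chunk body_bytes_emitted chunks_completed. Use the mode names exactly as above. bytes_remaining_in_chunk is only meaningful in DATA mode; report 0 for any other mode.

Byte 0 = '6': mode=SIZE remaining=0 emitted=0 chunks_done=0

Answer: SIZE 0 0 0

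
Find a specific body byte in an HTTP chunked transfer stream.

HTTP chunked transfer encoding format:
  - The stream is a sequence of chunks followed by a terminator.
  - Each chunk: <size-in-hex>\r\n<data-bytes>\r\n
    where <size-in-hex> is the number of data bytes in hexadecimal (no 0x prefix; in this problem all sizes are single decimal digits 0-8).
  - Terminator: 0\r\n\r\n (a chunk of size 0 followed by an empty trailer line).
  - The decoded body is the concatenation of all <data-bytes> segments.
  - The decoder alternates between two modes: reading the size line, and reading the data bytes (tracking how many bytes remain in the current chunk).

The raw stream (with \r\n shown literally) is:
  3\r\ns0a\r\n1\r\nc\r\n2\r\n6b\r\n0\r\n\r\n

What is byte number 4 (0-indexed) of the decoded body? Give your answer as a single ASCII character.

Chunk 1: stream[0..1]='3' size=0x3=3, data at stream[3..6]='s0a' -> body[0..3], body so far='s0a'
Chunk 2: stream[8..9]='1' size=0x1=1, data at stream[11..12]='c' -> body[3..4], body so far='s0ac'
Chunk 3: stream[14..15]='2' size=0x2=2, data at stream[17..19]='6b' -> body[4..6], body so far='s0ac6b'
Chunk 4: stream[21..22]='0' size=0 (terminator). Final body='s0ac6b' (6 bytes)
Body byte 4 = '6'

Answer: 6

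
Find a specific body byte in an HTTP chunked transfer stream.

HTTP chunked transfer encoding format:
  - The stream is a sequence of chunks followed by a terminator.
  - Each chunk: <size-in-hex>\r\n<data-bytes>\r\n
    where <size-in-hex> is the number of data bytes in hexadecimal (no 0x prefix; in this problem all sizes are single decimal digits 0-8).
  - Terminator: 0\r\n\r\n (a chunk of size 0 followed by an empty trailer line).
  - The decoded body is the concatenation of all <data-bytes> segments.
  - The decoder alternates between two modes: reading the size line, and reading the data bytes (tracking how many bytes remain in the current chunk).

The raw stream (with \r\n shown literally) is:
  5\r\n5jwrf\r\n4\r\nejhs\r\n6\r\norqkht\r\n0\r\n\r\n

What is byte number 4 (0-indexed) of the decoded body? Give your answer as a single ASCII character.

Chunk 1: stream[0..1]='5' size=0x5=5, data at stream[3..8]='5jwrf' -> body[0..5], body so far='5jwrf'
Chunk 2: stream[10..11]='4' size=0x4=4, data at stream[13..17]='ejhs' -> body[5..9], body so far='5jwrfejhs'
Chunk 3: stream[19..20]='6' size=0x6=6, data at stream[22..28]='orqkht' -> body[9..15], body so far='5jwrfejhsorqkht'
Chunk 4: stream[30..31]='0' size=0 (terminator). Final body='5jwrfejhsorqkht' (15 bytes)
Body byte 4 = 'f'

Answer: f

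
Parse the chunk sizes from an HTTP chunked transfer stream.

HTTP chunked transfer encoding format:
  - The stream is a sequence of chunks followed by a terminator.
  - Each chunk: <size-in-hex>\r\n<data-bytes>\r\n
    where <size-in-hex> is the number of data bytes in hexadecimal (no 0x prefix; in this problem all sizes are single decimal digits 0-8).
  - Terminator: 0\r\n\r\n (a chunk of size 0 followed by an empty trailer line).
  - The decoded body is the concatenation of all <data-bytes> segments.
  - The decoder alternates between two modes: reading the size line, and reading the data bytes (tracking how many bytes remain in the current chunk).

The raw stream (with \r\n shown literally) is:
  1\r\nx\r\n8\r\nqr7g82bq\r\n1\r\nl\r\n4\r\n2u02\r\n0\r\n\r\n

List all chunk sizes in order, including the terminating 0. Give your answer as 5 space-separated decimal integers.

Answer: 1 8 1 4 0

Derivation:
Chunk 1: stream[0..1]='1' size=0x1=1, data at stream[3..4]='x' -> body[0..1], body so far='x'
Chunk 2: stream[6..7]='8' size=0x8=8, data at stream[9..17]='qr7g82bq' -> body[1..9], body so far='xqr7g82bq'
Chunk 3: stream[19..20]='1' size=0x1=1, data at stream[22..23]='l' -> body[9..10], body so far='xqr7g82bql'
Chunk 4: stream[25..26]='4' size=0x4=4, data at stream[28..32]='2u02' -> body[10..14], body so far='xqr7g82bql2u02'
Chunk 5: stream[34..35]='0' size=0 (terminator). Final body='xqr7g82bql2u02' (14 bytes)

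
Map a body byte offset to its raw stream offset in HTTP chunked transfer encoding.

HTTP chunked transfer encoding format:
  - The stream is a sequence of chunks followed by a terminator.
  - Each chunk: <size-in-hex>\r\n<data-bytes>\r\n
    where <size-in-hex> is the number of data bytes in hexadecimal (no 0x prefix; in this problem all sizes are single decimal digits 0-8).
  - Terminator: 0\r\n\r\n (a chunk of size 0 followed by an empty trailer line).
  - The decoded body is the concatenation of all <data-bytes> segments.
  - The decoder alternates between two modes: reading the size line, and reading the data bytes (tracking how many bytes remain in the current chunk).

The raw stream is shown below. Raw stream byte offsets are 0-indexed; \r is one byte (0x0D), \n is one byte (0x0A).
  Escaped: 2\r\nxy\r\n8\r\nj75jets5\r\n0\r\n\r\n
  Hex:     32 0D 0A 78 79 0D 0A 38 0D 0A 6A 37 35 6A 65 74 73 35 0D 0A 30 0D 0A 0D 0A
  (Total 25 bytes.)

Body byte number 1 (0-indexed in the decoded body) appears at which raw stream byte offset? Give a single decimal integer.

Answer: 4

Derivation:
Chunk 1: stream[0..1]='2' size=0x2=2, data at stream[3..5]='xy' -> body[0..2], body so far='xy'
Chunk 2: stream[7..8]='8' size=0x8=8, data at stream[10..18]='j75jets5' -> body[2..10], body so far='xyj75jets5'
Chunk 3: stream[20..21]='0' size=0 (terminator). Final body='xyj75jets5' (10 bytes)
Body byte 1 at stream offset 4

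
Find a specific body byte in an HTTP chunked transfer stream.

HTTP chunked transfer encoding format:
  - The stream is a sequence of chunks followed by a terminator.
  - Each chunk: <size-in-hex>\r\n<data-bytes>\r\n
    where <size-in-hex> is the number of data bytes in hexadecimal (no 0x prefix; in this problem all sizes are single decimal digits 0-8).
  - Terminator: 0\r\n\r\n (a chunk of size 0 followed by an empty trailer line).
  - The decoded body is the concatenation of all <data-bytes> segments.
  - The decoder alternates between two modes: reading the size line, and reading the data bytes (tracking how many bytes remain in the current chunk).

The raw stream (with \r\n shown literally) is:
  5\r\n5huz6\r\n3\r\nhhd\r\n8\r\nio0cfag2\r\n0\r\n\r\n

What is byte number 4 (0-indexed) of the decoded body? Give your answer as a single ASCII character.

Answer: 6

Derivation:
Chunk 1: stream[0..1]='5' size=0x5=5, data at stream[3..8]='5huz6' -> body[0..5], body so far='5huz6'
Chunk 2: stream[10..11]='3' size=0x3=3, data at stream[13..16]='hhd' -> body[5..8], body so far='5huz6hhd'
Chunk 3: stream[18..19]='8' size=0x8=8, data at stream[21..29]='io0cfag2' -> body[8..16], body so far='5huz6hhdio0cfag2'
Chunk 4: stream[31..32]='0' size=0 (terminator). Final body='5huz6hhdio0cfag2' (16 bytes)
Body byte 4 = '6'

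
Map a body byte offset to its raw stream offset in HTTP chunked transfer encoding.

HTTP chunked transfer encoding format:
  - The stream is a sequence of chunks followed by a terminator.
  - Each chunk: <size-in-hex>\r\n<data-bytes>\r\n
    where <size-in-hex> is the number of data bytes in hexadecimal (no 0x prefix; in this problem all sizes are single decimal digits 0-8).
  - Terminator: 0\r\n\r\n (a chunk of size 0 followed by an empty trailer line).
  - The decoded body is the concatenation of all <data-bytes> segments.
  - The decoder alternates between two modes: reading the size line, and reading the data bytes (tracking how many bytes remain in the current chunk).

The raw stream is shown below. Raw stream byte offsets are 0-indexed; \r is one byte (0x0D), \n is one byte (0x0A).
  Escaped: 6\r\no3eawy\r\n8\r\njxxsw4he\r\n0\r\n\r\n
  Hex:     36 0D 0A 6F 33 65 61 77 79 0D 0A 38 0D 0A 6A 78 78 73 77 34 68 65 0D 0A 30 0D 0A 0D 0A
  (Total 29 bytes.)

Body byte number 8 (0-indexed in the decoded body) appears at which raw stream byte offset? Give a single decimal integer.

Chunk 1: stream[0..1]='6' size=0x6=6, data at stream[3..9]='o3eawy' -> body[0..6], body so far='o3eawy'
Chunk 2: stream[11..12]='8' size=0x8=8, data at stream[14..22]='jxxsw4he' -> body[6..14], body so far='o3eawyjxxsw4he'
Chunk 3: stream[24..25]='0' size=0 (terminator). Final body='o3eawyjxxsw4he' (14 bytes)
Body byte 8 at stream offset 16

Answer: 16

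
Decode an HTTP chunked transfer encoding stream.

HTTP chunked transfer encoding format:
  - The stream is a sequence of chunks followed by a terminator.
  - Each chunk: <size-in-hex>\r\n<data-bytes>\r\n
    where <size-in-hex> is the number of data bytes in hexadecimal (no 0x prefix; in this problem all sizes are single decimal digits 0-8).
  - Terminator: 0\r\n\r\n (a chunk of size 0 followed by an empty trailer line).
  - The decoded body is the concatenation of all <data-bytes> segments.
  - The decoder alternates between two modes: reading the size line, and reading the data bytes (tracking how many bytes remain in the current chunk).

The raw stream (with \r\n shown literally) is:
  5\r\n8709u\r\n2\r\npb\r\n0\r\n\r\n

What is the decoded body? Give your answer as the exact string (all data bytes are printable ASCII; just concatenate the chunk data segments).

Answer: 8709upb

Derivation:
Chunk 1: stream[0..1]='5' size=0x5=5, data at stream[3..8]='8709u' -> body[0..5], body so far='8709u'
Chunk 2: stream[10..11]='2' size=0x2=2, data at stream[13..15]='pb' -> body[5..7], body so far='8709upb'
Chunk 3: stream[17..18]='0' size=0 (terminator). Final body='8709upb' (7 bytes)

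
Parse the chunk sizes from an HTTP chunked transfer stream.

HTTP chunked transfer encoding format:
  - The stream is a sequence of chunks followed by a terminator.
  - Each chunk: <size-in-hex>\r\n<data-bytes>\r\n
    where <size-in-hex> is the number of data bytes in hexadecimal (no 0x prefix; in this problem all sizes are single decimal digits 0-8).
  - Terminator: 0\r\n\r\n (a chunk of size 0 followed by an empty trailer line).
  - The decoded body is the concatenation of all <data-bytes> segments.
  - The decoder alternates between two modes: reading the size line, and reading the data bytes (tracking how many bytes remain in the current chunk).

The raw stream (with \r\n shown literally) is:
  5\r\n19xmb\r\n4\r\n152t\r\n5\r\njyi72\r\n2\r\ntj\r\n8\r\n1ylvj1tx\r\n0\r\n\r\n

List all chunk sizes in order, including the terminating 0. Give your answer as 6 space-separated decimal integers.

Answer: 5 4 5 2 8 0

Derivation:
Chunk 1: stream[0..1]='5' size=0x5=5, data at stream[3..8]='19xmb' -> body[0..5], body so far='19xmb'
Chunk 2: stream[10..11]='4' size=0x4=4, data at stream[13..17]='152t' -> body[5..9], body so far='19xmb152t'
Chunk 3: stream[19..20]='5' size=0x5=5, data at stream[22..27]='jyi72' -> body[9..14], body so far='19xmb152tjyi72'
Chunk 4: stream[29..30]='2' size=0x2=2, data at stream[32..34]='tj' -> body[14..16], body so far='19xmb152tjyi72tj'
Chunk 5: stream[36..37]='8' size=0x8=8, data at stream[39..47]='1ylvj1tx' -> body[16..24], body so far='19xmb152tjyi72tj1ylvj1tx'
Chunk 6: stream[49..50]='0' size=0 (terminator). Final body='19xmb152tjyi72tj1ylvj1tx' (24 bytes)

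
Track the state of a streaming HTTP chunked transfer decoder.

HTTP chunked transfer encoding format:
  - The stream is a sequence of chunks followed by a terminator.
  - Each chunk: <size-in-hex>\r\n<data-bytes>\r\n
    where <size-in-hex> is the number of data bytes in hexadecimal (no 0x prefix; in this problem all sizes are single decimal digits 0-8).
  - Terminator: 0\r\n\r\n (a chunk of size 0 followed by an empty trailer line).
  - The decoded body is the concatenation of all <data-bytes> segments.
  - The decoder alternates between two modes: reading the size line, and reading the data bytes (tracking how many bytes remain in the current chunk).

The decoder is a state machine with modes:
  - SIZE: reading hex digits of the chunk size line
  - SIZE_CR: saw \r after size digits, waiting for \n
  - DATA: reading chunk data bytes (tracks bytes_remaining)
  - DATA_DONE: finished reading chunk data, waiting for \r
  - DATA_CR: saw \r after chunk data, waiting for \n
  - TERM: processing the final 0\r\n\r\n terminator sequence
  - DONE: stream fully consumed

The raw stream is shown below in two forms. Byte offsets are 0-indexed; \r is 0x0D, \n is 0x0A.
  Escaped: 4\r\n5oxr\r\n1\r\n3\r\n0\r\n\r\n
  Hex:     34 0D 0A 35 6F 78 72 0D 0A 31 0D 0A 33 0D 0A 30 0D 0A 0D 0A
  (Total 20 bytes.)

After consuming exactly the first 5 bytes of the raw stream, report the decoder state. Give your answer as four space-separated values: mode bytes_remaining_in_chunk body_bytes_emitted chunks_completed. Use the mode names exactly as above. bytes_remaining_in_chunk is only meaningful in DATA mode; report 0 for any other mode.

Byte 0 = '4': mode=SIZE remaining=0 emitted=0 chunks_done=0
Byte 1 = 0x0D: mode=SIZE_CR remaining=0 emitted=0 chunks_done=0
Byte 2 = 0x0A: mode=DATA remaining=4 emitted=0 chunks_done=0
Byte 3 = '5': mode=DATA remaining=3 emitted=1 chunks_done=0
Byte 4 = 'o': mode=DATA remaining=2 emitted=2 chunks_done=0

Answer: DATA 2 2 0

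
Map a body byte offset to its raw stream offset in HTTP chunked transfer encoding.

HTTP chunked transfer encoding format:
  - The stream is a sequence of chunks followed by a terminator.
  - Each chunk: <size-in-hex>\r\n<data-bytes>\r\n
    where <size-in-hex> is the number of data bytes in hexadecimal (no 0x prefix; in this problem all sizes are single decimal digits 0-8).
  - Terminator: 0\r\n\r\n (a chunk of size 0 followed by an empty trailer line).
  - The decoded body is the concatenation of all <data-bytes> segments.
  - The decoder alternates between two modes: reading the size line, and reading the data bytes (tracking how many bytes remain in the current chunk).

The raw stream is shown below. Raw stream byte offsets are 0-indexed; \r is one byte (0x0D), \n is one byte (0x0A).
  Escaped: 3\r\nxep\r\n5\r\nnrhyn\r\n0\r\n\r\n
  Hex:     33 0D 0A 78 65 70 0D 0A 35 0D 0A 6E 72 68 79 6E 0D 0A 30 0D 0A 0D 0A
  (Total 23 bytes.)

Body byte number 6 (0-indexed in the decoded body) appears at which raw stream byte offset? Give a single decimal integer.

Chunk 1: stream[0..1]='3' size=0x3=3, data at stream[3..6]='xep' -> body[0..3], body so far='xep'
Chunk 2: stream[8..9]='5' size=0x5=5, data at stream[11..16]='nrhyn' -> body[3..8], body so far='xepnrhyn'
Chunk 3: stream[18..19]='0' size=0 (terminator). Final body='xepnrhyn' (8 bytes)
Body byte 6 at stream offset 14

Answer: 14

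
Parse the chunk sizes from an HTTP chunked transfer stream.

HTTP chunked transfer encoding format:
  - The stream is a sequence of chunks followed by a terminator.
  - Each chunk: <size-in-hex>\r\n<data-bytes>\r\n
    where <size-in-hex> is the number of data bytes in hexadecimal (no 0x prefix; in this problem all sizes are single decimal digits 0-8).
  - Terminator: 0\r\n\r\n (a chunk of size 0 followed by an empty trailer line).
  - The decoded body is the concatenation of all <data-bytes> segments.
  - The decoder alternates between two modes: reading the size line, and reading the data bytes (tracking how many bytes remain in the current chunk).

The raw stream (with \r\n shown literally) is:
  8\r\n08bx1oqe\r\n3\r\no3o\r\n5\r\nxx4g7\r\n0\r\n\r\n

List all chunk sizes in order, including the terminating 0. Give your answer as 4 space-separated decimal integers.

Chunk 1: stream[0..1]='8' size=0x8=8, data at stream[3..11]='08bx1oqe' -> body[0..8], body so far='08bx1oqe'
Chunk 2: stream[13..14]='3' size=0x3=3, data at stream[16..19]='o3o' -> body[8..11], body so far='08bx1oqeo3o'
Chunk 3: stream[21..22]='5' size=0x5=5, data at stream[24..29]='xx4g7' -> body[11..16], body so far='08bx1oqeo3oxx4g7'
Chunk 4: stream[31..32]='0' size=0 (terminator). Final body='08bx1oqeo3oxx4g7' (16 bytes)

Answer: 8 3 5 0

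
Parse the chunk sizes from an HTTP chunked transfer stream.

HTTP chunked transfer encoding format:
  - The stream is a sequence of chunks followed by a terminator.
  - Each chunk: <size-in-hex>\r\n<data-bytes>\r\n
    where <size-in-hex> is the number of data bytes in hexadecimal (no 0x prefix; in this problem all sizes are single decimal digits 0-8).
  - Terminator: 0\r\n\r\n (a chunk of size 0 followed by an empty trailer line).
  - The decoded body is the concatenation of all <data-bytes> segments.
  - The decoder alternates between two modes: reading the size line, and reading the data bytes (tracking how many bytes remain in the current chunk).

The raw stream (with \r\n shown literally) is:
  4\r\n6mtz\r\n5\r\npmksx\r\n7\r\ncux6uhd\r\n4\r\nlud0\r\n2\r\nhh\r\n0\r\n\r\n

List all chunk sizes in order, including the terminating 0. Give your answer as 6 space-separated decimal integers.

Chunk 1: stream[0..1]='4' size=0x4=4, data at stream[3..7]='6mtz' -> body[0..4], body so far='6mtz'
Chunk 2: stream[9..10]='5' size=0x5=5, data at stream[12..17]='pmksx' -> body[4..9], body so far='6mtzpmksx'
Chunk 3: stream[19..20]='7' size=0x7=7, data at stream[22..29]='cux6uhd' -> body[9..16], body so far='6mtzpmksxcux6uhd'
Chunk 4: stream[31..32]='4' size=0x4=4, data at stream[34..38]='lud0' -> body[16..20], body so far='6mtzpmksxcux6uhdlud0'
Chunk 5: stream[40..41]='2' size=0x2=2, data at stream[43..45]='hh' -> body[20..22], body so far='6mtzpmksxcux6uhdlud0hh'
Chunk 6: stream[47..48]='0' size=0 (terminator). Final body='6mtzpmksxcux6uhdlud0hh' (22 bytes)

Answer: 4 5 7 4 2 0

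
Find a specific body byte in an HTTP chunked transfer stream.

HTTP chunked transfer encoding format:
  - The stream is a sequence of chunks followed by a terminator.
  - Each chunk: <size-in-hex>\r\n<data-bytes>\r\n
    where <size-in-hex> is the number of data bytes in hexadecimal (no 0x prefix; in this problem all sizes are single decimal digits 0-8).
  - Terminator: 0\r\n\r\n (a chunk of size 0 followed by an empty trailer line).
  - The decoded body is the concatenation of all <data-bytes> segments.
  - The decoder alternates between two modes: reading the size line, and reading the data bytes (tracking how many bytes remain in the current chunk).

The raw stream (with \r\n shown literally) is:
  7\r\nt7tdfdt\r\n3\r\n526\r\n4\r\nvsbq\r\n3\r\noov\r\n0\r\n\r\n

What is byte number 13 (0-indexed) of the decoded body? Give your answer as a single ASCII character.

Chunk 1: stream[0..1]='7' size=0x7=7, data at stream[3..10]='t7tdfdt' -> body[0..7], body so far='t7tdfdt'
Chunk 2: stream[12..13]='3' size=0x3=3, data at stream[15..18]='526' -> body[7..10], body so far='t7tdfdt526'
Chunk 3: stream[20..21]='4' size=0x4=4, data at stream[23..27]='vsbq' -> body[10..14], body so far='t7tdfdt526vsbq'
Chunk 4: stream[29..30]='3' size=0x3=3, data at stream[32..35]='oov' -> body[14..17], body so far='t7tdfdt526vsbqoov'
Chunk 5: stream[37..38]='0' size=0 (terminator). Final body='t7tdfdt526vsbqoov' (17 bytes)
Body byte 13 = 'q'

Answer: q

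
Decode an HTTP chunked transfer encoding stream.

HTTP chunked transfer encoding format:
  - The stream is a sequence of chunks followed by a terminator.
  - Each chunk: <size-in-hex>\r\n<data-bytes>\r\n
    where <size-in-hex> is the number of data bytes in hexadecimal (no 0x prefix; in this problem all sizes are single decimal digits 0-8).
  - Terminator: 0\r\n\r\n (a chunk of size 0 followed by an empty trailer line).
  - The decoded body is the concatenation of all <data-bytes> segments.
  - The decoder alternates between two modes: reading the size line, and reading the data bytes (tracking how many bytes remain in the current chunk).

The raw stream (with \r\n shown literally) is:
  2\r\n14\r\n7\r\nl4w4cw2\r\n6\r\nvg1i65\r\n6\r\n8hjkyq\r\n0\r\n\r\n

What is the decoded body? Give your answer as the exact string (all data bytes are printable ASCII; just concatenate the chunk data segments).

Answer: 14l4w4cw2vg1i658hjkyq

Derivation:
Chunk 1: stream[0..1]='2' size=0x2=2, data at stream[3..5]='14' -> body[0..2], body so far='14'
Chunk 2: stream[7..8]='7' size=0x7=7, data at stream[10..17]='l4w4cw2' -> body[2..9], body so far='14l4w4cw2'
Chunk 3: stream[19..20]='6' size=0x6=6, data at stream[22..28]='vg1i65' -> body[9..15], body so far='14l4w4cw2vg1i65'
Chunk 4: stream[30..31]='6' size=0x6=6, data at stream[33..39]='8hjkyq' -> body[15..21], body so far='14l4w4cw2vg1i658hjkyq'
Chunk 5: stream[41..42]='0' size=0 (terminator). Final body='14l4w4cw2vg1i658hjkyq' (21 bytes)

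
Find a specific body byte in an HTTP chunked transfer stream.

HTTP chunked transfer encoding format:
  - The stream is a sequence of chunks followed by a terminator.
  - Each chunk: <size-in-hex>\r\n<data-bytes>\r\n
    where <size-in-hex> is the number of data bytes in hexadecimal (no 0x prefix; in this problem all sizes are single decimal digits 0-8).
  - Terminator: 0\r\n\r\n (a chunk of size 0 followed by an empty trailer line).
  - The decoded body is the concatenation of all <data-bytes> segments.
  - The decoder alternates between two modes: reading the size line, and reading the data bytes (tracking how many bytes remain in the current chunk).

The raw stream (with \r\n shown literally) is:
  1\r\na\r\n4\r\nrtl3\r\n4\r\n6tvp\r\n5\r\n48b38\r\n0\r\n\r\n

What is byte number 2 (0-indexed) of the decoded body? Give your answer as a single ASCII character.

Chunk 1: stream[0..1]='1' size=0x1=1, data at stream[3..4]='a' -> body[0..1], body so far='a'
Chunk 2: stream[6..7]='4' size=0x4=4, data at stream[9..13]='rtl3' -> body[1..5], body so far='artl3'
Chunk 3: stream[15..16]='4' size=0x4=4, data at stream[18..22]='6tvp' -> body[5..9], body so far='artl36tvp'
Chunk 4: stream[24..25]='5' size=0x5=5, data at stream[27..32]='48b38' -> body[9..14], body so far='artl36tvp48b38'
Chunk 5: stream[34..35]='0' size=0 (terminator). Final body='artl36tvp48b38' (14 bytes)
Body byte 2 = 't'

Answer: t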